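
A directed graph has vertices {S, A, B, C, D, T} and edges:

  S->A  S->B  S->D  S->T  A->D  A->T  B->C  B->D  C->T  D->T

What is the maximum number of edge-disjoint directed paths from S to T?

Assign every edge capacity 1; by Menger, the answer equals the max flow.
Path S→T (+1); total 1.
Path S→A→T (+1); total 2.
Path S→D→T (+1); total 3.
Path S→B→C→T (+1); total 4.
No residual S→T path; max flow = 4.
Certifying cut of size 4: {S→A, S→B, S→D, S→T}.

4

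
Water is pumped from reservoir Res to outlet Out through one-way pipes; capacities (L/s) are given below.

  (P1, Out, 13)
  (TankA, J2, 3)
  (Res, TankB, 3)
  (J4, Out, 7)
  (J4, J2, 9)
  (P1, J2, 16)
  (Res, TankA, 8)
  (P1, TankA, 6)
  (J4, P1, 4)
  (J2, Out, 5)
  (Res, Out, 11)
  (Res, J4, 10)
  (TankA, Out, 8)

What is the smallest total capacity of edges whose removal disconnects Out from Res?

29

Augment Res→Out: bottleneck 11, flow now 11.
Augment Res→J4→Out: bottleneck 7, flow now 18.
Augment Res→TankA→Out: bottleneck 8, flow now 26.
Augment Res→J4→P1→Out: bottleneck 3, flow now 29.
No augmenting path remains; maximum flow = 29.
By max-flow min-cut, the minimum cut capacity equals the max flow.
In the residual graph, reachable from Res: {Res, TankB}.
Min-cut edges: Res→J4 (10), Res→TankA (8), Res→Out (11); capacity 10 + 8 + 11 = 29.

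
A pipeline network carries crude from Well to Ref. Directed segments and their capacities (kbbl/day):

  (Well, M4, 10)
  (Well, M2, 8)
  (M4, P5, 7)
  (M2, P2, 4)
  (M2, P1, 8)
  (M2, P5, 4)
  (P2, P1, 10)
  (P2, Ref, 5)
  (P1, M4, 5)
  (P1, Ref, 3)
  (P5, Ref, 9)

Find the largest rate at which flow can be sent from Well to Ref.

15

Augment Well→M4→P5→Ref: bottleneck 7, flow now 7.
Augment Well→M2→P2→Ref: bottleneck 4, flow now 11.
Augment Well→M2→P1→Ref: bottleneck 3, flow now 14.
Augment Well→M2→P5→Ref: bottleneck 1, flow now 15.
No augmenting path remains; maximum flow = 15.
In the residual graph, reachable from Well: {Well, M4}.
Min-cut edges: Well→M2 (8), M4→P5 (7); capacity 8 + 7 = 15.
This cut is saturated, so no flow can exceed 15.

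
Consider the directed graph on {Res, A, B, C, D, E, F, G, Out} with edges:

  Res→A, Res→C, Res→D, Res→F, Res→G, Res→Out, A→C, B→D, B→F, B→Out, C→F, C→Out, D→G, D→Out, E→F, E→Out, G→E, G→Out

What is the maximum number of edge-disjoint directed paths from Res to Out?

4

Assign every edge capacity 1; by Menger, the answer equals the max flow.
Path Res→Out (+1); total 1.
Path Res→C→Out (+1); total 2.
Path Res→D→Out (+1); total 3.
Path Res→G→Out (+1); total 4.
No residual Res→Out path; max flow = 4.
Certifying cut of size 4: {C→Out, Res→D, Res→G, Res→Out}.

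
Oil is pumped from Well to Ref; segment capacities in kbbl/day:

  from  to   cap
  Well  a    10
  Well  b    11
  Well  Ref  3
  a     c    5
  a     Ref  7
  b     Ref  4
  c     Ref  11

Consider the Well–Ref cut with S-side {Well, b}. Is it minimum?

Yes — it is a minimum cut (capacity 17).

Given cut capacity: 10 + 3 + 4 = 17.
Augment Well→Ref: bottleneck 3, flow now 3.
Augment Well→a→Ref: bottleneck 7, flow now 10.
Augment Well→b→Ref: bottleneck 4, flow now 14.
Augment Well→a→c→Ref: bottleneck 3, flow now 17.
No augmenting path remains; maximum flow = 17.
Cut capacity 17 equals the max flow, so it is a minimum cut.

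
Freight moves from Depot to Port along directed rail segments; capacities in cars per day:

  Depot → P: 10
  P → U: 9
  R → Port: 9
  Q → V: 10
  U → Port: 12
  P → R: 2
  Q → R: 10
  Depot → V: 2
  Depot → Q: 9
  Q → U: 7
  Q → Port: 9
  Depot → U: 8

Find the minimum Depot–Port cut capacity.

23

Augment Depot→Q→Port: bottleneck 9, flow now 9.
Augment Depot→U→Port: bottleneck 8, flow now 17.
Augment Depot→P→R→Port: bottleneck 2, flow now 19.
Augment Depot→P→U→Port: bottleneck 4, flow now 23.
No augmenting path remains; maximum flow = 23.
By max-flow min-cut, the minimum cut capacity equals the max flow.
In the residual graph, reachable from Depot: {Depot, P, U, V}.
Min-cut edges: Depot→Q (9), P→R (2), U→Port (12); capacity 9 + 2 + 12 = 23.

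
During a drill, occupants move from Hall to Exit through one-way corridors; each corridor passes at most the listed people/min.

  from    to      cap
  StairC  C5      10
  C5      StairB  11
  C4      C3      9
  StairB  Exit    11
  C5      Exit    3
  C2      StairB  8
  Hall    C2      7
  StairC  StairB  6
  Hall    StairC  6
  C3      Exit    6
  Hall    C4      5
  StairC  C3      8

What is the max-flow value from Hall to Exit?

Augment Hall→C4→C3→Exit: bottleneck 5, flow now 5.
Augment Hall→C2→StairB→Exit: bottleneck 7, flow now 12.
Augment Hall→StairC→C3→Exit: bottleneck 1, flow now 13.
Augment Hall→StairC→StairB→Exit: bottleneck 4, flow now 17.
Augment Hall→StairC→C5→Exit: bottleneck 1, flow now 18.
No augmenting path remains; maximum flow = 18.
In the residual graph, reachable from Hall: {Hall}.
Min-cut edges: Hall→C4 (5), Hall→C2 (7), Hall→StairC (6); capacity 5 + 7 + 6 = 18.
This cut is saturated, so no flow can exceed 18.

18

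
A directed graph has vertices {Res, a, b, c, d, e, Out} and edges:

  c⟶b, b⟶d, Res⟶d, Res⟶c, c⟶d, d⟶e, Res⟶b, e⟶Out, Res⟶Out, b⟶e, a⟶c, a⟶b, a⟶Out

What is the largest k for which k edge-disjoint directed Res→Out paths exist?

2

Assign every edge capacity 1; by Menger, the answer equals the max flow.
Path Res→Out (+1); total 1.
Path Res→b→e→Out (+1); total 2.
No residual Res→Out path; max flow = 2.
Certifying cut of size 2: {Res→Out, e→Out}.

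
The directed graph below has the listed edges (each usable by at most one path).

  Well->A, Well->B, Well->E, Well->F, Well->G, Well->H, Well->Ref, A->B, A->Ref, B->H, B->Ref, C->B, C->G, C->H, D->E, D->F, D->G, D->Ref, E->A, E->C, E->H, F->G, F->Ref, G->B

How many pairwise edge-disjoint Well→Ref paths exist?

4

Assign every edge capacity 1; by Menger, the answer equals the max flow.
Path Well→Ref (+1); total 1.
Path Well→A→Ref (+1); total 2.
Path Well→B→Ref (+1); total 3.
Path Well→F→Ref (+1); total 4.
No residual Well→Ref path; max flow = 4.
Certifying cut of size 4: {A→Ref, B→Ref, Well→F, Well→Ref}.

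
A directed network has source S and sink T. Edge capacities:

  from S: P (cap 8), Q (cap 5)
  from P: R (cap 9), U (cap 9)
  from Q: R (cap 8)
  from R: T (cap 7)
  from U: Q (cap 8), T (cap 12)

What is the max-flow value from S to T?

13

Augment S→P→R→T: bottleneck 7, flow now 7.
Augment S→P→U→T: bottleneck 1, flow now 8.
Augment S→Q→R→P→U→T: bottleneck 5, flow now 13. (uses reverse residual edge)
No augmenting path remains; maximum flow = 13.
In the residual graph, reachable from S: {S}.
Min-cut edges: S→P (8), S→Q (5); capacity 8 + 5 = 13.
This cut is saturated, so no flow can exceed 13.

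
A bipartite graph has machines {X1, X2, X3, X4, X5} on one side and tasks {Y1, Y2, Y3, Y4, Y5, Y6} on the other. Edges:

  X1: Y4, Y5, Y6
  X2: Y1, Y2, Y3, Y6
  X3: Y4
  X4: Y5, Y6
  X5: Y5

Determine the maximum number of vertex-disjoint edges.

Unit-capacity flow: source→left, listed edges, right→sink; max matching = max flow.
Augmenting path X1→Y4 (+1); matched 1.
Augmenting path X2→Y1 (+1); matched 2.
Augmenting path X4→Y5 (+1); matched 3.
Augmenting path X3→Y4→X1→Y6 (+1); matched 4.
No augmenting path remains; maximum matching = 4.
König certificate: {X2, Y4, Y5, Y6} is a vertex cover of size 4 (every listed pair touches it), so no matching can be larger.

4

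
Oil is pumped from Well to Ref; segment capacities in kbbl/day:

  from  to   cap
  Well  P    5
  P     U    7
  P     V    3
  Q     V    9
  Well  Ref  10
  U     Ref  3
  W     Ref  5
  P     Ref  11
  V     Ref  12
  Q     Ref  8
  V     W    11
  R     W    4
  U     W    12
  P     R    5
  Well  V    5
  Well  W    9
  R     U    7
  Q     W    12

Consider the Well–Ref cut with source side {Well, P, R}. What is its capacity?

Edges leaving {Well, P, R}: Well→V (5), Well→W (9), Well→Ref (10), P→U (7), P→V (3), P→Ref (11), R→U (7), R→W (4).
Cut capacity = 5 + 9 + 10 + 7 + 3 + 11 + 7 + 4 = 56.

56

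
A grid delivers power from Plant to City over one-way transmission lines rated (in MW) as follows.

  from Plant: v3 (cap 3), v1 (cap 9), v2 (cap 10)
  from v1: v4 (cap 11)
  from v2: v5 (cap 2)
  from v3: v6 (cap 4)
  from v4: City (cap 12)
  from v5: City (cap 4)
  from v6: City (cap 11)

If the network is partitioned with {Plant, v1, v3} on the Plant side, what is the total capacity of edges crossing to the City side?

Edges leaving {Plant, v1, v3}: Plant→v2 (10), v1→v4 (11), v3→v6 (4).
Cut capacity = 10 + 11 + 4 = 25.

25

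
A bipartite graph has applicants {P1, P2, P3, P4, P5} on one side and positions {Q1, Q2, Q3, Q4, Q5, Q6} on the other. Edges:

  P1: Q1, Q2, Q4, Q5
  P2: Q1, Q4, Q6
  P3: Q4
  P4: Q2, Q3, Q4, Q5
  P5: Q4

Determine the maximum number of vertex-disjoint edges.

4

Unit-capacity flow: source→left, listed edges, right→sink; max matching = max flow.
Augmenting path P1→Q1 (+1); matched 1.
Augmenting path P2→Q4 (+1); matched 2.
Augmenting path P4→Q2 (+1); matched 3.
Augmenting path P3→Q4→P2→Q6 (+1); matched 4.
No augmenting path remains; maximum matching = 4.
König certificate: {P1, P2, P4, Q4} is a vertex cover of size 4 (every listed pair touches it), so no matching can be larger.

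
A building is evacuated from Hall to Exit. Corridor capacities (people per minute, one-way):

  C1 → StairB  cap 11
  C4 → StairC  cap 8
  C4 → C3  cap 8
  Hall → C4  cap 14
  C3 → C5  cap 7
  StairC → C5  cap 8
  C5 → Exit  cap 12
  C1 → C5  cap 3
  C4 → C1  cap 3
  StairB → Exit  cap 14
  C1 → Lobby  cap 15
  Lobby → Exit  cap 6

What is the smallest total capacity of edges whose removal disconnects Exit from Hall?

14

Augment Hall→C4→C1→C5→Exit: bottleneck 3, flow now 3.
Augment Hall→C4→C3→C5→Exit: bottleneck 7, flow now 10.
Augment Hall→C4→StairC→C5→Exit: bottleneck 2, flow now 12.
Augment Hall→C4→StairC→C5→C1→StairB→Exit: bottleneck 2, flow now 14. (uses reverse residual edge)
No augmenting path remains; maximum flow = 14.
By max-flow min-cut, the minimum cut capacity equals the max flow.
In the residual graph, reachable from Hall: {Hall}.
Min-cut edges: Hall→C4 (14); capacity 14 = 14.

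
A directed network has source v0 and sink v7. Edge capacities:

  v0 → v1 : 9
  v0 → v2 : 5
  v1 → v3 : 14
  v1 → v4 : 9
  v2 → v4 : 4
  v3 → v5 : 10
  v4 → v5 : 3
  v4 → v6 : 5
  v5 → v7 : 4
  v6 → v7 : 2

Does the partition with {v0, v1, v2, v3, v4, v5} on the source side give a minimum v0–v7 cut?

Given cut capacity: 5 + 4 = 9.
Augment v0→v1→v3→v5→v7: bottleneck 4, flow now 4.
Augment v0→v1→v4→v6→v7: bottleneck 2, flow now 6.
No augmenting path remains; maximum flow = 6.
In the residual graph, reachable from v0: {v0, v1, v2, v3, v4, v5, v6}.
Min-cut edges: v5→v7 (4), v6→v7 (2); capacity 4 + 2 = 6.
Cut capacity 9 exceeds the max flow 6, so it is not minimum.

No — its capacity is 9, but the minimum cut has capacity 6.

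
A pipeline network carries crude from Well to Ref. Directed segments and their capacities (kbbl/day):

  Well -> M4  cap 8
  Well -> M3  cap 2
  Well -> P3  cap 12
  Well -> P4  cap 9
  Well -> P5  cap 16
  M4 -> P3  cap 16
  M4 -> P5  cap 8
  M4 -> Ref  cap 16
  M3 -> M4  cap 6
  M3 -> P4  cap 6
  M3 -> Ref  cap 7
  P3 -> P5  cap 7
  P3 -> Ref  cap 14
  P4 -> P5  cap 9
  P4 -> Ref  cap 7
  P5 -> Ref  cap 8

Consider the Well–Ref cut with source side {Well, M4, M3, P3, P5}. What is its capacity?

60

Edges leaving {Well, M4, M3, P3, P5}: Well→P4 (9), M4→Ref (16), M3→P4 (6), M3→Ref (7), P3→Ref (14), P5→Ref (8).
Cut capacity = 9 + 16 + 6 + 7 + 14 + 8 = 60.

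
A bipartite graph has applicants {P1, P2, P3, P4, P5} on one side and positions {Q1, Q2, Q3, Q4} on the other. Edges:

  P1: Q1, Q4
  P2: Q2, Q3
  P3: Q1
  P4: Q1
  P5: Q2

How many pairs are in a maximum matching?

4

Unit-capacity flow: source→left, listed edges, right→sink; max matching = max flow.
Augmenting path P1→Q1 (+1); matched 1.
Augmenting path P2→Q2 (+1); matched 2.
Augmenting path P3→Q1→P1→Q4 (+1); matched 3.
Augmenting path P5→Q2→P2→Q3 (+1); matched 4.
No augmenting path remains; maximum matching = 4.
König certificate: {P1, P2, P5, Q1} is a vertex cover of size 4 (every listed pair touches it), so no matching can be larger.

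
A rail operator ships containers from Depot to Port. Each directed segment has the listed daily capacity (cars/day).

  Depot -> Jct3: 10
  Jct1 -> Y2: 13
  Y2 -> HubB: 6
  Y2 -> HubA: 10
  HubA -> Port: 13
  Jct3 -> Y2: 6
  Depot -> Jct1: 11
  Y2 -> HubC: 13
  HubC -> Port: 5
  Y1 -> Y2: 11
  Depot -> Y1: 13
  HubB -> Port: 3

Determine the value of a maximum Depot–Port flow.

Augment Depot→Y1→Y2→HubC→Port: bottleneck 5, flow now 5.
Augment Depot→Y1→Y2→HubB→Port: bottleneck 3, flow now 8.
Augment Depot→Y1→Y2→HubA→Port: bottleneck 3, flow now 11.
Augment Depot→Jct3→Y2→HubA→Port: bottleneck 6, flow now 17.
Augment Depot→Jct1→Y2→HubA→Port: bottleneck 1, flow now 18.
No augmenting path remains; maximum flow = 18.
In the residual graph, reachable from Depot: {Depot, Y1, Jct3, Jct1, Y2, HubC, HubB}.
Min-cut edges: Y2→HubA (10), HubC→Port (5), HubB→Port (3); capacity 10 + 5 + 3 = 18.
This cut is saturated, so no flow can exceed 18.

18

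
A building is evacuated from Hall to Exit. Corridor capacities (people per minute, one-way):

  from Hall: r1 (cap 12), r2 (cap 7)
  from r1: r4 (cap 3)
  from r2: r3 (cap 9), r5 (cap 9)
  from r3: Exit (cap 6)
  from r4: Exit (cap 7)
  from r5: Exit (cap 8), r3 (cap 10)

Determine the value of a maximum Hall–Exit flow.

Augment Hall→r1→r4→Exit: bottleneck 3, flow now 3.
Augment Hall→r2→r3→Exit: bottleneck 6, flow now 9.
Augment Hall→r2→r5→Exit: bottleneck 1, flow now 10.
No augmenting path remains; maximum flow = 10.
In the residual graph, reachable from Hall: {Hall, r1}.
Min-cut edges: Hall→r2 (7), r1→r4 (3); capacity 7 + 3 = 10.
This cut is saturated, so no flow can exceed 10.

10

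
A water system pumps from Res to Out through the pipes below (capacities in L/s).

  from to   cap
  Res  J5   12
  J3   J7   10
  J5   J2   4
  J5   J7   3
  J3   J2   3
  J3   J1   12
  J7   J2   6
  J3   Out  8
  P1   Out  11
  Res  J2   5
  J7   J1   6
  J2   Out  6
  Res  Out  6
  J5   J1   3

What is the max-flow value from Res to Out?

12

Augment Res→Out: bottleneck 6, flow now 6.
Augment Res→J2→Out: bottleneck 5, flow now 11.
Augment Res→J5→J2→Out: bottleneck 1, flow now 12.
No augmenting path remains; maximum flow = 12.
In the residual graph, reachable from Res: {Res, J5, J7, J2, J1}.
Min-cut edges: Res→Out (6), J2→Out (6); capacity 6 + 6 = 12.
This cut is saturated, so no flow can exceed 12.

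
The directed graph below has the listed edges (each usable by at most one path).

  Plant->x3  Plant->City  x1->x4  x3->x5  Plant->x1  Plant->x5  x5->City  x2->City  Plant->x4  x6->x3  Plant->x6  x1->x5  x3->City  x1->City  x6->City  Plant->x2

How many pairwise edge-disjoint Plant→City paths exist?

Assign every edge capacity 1; by Menger, the answer equals the max flow.
Path Plant→City (+1); total 1.
Path Plant→x1→City (+1); total 2.
Path Plant→x2→City (+1); total 3.
Path Plant→x3→City (+1); total 4.
Path Plant→x5→City (+1); total 5.
Path Plant→x6→City (+1); total 6.
No residual Plant→City path; max flow = 6.
Certifying cut of size 6: {Plant→City, Plant→x1, Plant→x2, Plant→x3, Plant→x5, Plant→x6}.

6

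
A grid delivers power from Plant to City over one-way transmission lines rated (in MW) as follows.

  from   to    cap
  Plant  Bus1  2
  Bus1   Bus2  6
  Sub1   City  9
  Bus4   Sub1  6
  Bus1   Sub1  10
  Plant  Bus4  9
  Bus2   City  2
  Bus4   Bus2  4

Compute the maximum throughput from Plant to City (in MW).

Augment Plant→Bus4→Bus2→City: bottleneck 2, flow now 2.
Augment Plant→Bus4→Sub1→City: bottleneck 6, flow now 8.
Augment Plant→Bus1→Sub1→City: bottleneck 2, flow now 10.
No augmenting path remains; maximum flow = 10.
In the residual graph, reachable from Plant: {Plant, Bus4, Bus2}.
Min-cut edges: Plant→Bus1 (2), Bus4→Sub1 (6), Bus2→City (2); capacity 2 + 6 + 2 = 10.
This cut is saturated, so no flow can exceed 10.

10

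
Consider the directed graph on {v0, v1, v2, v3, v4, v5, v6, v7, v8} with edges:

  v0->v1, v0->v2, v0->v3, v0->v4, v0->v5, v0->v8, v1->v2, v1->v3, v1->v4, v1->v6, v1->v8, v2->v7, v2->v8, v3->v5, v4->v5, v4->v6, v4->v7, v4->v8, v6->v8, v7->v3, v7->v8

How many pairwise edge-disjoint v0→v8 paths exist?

4

Assign every edge capacity 1; by Menger, the answer equals the max flow.
Path v0→v8 (+1); total 1.
Path v0→v1→v8 (+1); total 2.
Path v0→v2→v8 (+1); total 3.
Path v0→v4→v8 (+1); total 4.
No residual v0→v8 path; max flow = 4.
Certifying cut of size 4: {v0→v1, v0→v2, v0→v4, v0→v8}.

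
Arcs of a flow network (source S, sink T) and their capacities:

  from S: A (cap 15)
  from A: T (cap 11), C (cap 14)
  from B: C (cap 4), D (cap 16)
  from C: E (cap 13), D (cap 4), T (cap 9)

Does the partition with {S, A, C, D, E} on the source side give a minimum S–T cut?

Given cut capacity: 11 + 9 = 20.
Augment S→A→T: bottleneck 11, flow now 11.
Augment S→A→C→T: bottleneck 4, flow now 15.
No augmenting path remains; maximum flow = 15.
In the residual graph, reachable from S: {S}.
Min-cut edges: S→A (15); capacity 15 = 15.
Cut capacity 20 exceeds the max flow 15, so it is not minimum.

No — its capacity is 20, but the minimum cut has capacity 15.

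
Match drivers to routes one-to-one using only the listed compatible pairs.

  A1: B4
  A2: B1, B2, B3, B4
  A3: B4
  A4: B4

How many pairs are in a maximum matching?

2

Unit-capacity flow: source→left, listed edges, right→sink; max matching = max flow.
Augmenting path A1→B4 (+1); matched 1.
Augmenting path A2→B1 (+1); matched 2.
No augmenting path remains; maximum matching = 2.
König certificate: {A2, B4} is a vertex cover of size 2 (every listed pair touches it), so no matching can be larger.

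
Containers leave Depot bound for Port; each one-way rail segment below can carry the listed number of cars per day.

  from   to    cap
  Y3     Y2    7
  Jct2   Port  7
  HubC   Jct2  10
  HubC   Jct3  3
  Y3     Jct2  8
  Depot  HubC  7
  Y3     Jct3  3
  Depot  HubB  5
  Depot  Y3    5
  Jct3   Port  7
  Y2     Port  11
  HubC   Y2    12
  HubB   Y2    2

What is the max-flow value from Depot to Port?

Augment Depot→Y3→Jct2→Port: bottleneck 5, flow now 5.
Augment Depot→HubB→Y2→Port: bottleneck 2, flow now 7.
Augment Depot→HubC→Jct2→Port: bottleneck 2, flow now 9.
Augment Depot→HubC→Y2→Port: bottleneck 5, flow now 14.
No augmenting path remains; maximum flow = 14.
In the residual graph, reachable from Depot: {Depot, HubB}.
Min-cut edges: Depot→Y3 (5), Depot→HubC (7), HubB→Y2 (2); capacity 5 + 7 + 2 = 14.
This cut is saturated, so no flow can exceed 14.

14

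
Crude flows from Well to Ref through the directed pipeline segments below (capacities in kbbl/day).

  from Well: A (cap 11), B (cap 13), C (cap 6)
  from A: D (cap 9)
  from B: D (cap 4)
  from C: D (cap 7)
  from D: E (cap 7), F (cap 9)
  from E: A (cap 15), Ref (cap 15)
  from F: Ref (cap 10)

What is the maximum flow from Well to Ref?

16

Augment Well→A→D→E→Ref: bottleneck 7, flow now 7.
Augment Well→A→D→F→Ref: bottleneck 2, flow now 9.
Augment Well→B→D→F→Ref: bottleneck 4, flow now 13.
Augment Well→C→D→F→Ref: bottleneck 3, flow now 16.
No augmenting path remains; maximum flow = 16.
In the residual graph, reachable from Well: {Well, A, B, C, D}.
Min-cut edges: D→E (7), D→F (9); capacity 7 + 9 = 16.
This cut is saturated, so no flow can exceed 16.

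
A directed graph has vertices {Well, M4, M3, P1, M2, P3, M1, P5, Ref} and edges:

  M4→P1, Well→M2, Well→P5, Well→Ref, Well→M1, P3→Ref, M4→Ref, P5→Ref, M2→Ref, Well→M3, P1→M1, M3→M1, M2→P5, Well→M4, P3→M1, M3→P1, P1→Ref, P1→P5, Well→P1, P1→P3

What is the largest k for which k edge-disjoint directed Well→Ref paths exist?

6

Assign every edge capacity 1; by Menger, the answer equals the max flow.
Path Well→Ref (+1); total 1.
Path Well→M4→Ref (+1); total 2.
Path Well→P1→Ref (+1); total 3.
Path Well→M2→Ref (+1); total 4.
Path Well→P5→Ref (+1); total 5.
Path Well→M3→P1→P3→Ref (+1); total 6.
No residual Well→Ref path; max flow = 6.
Certifying cut of size 6: {Well→M2, Well→M3, Well→M4, Well→P1, Well→P5, Well→Ref}.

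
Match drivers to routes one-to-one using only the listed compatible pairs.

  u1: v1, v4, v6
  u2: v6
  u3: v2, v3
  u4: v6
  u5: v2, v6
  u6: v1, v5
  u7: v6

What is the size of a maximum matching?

5

Unit-capacity flow: source→left, listed edges, right→sink; max matching = max flow.
Augmenting path u1→v1 (+1); matched 1.
Augmenting path u2→v6 (+1); matched 2.
Augmenting path u3→v2 (+1); matched 3.
Augmenting path u6→v5 (+1); matched 4.
Augmenting path u5→v2→u3→v3 (+1); matched 5.
No augmenting path remains; maximum matching = 5.
König certificate: {u1, u3, u5, u6, v6} is a vertex cover of size 5 (every listed pair touches it), so no matching can be larger.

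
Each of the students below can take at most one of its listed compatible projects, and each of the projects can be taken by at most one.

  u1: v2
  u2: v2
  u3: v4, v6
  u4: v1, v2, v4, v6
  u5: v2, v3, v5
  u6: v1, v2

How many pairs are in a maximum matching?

Unit-capacity flow: source→left, listed edges, right→sink; max matching = max flow.
Augmenting path u1→v2 (+1); matched 1.
Augmenting path u3→v4 (+1); matched 2.
Augmenting path u4→v1 (+1); matched 3.
Augmenting path u5→v3 (+1); matched 4.
Augmenting path u6→v1→u4→v6 (+1); matched 5.
No augmenting path remains; maximum matching = 5.
König certificate: {u3, u4, u5, u6, v2} is a vertex cover of size 5 (every listed pair touches it), so no matching can be larger.

5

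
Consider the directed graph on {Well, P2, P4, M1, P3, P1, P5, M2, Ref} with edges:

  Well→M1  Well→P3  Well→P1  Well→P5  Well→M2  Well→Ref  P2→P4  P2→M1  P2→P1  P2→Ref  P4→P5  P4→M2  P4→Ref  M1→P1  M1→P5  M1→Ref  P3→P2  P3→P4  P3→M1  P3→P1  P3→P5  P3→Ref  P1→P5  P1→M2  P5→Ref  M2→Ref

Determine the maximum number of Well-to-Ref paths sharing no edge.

5

Assign every edge capacity 1; by Menger, the answer equals the max flow.
Path Well→Ref (+1); total 1.
Path Well→M1→Ref (+1); total 2.
Path Well→P3→Ref (+1); total 3.
Path Well→P5→Ref (+1); total 4.
Path Well→M2→Ref (+1); total 5.
No residual Well→Ref path; max flow = 5.
Certifying cut of size 5: {M2→Ref, P5→Ref, Well→M1, Well→P3, Well→Ref}.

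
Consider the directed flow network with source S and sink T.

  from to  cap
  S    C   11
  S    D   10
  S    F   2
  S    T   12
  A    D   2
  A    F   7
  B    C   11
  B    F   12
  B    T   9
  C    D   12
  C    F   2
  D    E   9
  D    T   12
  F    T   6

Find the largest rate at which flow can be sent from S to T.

Augment S→T: bottleneck 12, flow now 12.
Augment S→D→T: bottleneck 10, flow now 22.
Augment S→F→T: bottleneck 2, flow now 24.
Augment S→C→D→T: bottleneck 2, flow now 26.
Augment S→C→F→T: bottleneck 2, flow now 28.
No augmenting path remains; maximum flow = 28.
In the residual graph, reachable from S: {S, C, D, E}.
Min-cut edges: S→F (2), S→T (12), C→F (2), D→T (12); capacity 2 + 12 + 2 + 12 = 28.
This cut is saturated, so no flow can exceed 28.

28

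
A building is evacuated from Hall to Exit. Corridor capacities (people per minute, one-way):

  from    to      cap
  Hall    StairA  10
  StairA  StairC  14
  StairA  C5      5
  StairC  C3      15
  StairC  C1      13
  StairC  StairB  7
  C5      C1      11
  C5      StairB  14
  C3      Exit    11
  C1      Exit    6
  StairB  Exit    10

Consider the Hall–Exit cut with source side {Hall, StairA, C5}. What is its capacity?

39

Edges leaving {Hall, StairA, C5}: StairA→StairC (14), C5→C1 (11), C5→StairB (14).
Cut capacity = 14 + 11 + 14 = 39.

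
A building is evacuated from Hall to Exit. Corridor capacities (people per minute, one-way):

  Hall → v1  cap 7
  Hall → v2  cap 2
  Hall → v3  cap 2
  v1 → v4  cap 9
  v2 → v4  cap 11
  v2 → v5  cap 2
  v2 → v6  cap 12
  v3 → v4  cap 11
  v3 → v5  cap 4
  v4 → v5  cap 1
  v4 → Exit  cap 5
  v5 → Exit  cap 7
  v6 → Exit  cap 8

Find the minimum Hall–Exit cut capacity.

10

Augment Hall→v1→v4→Exit: bottleneck 5, flow now 5.
Augment Hall→v2→v5→Exit: bottleneck 2, flow now 7.
Augment Hall→v3→v5→Exit: bottleneck 2, flow now 9.
Augment Hall→v1→v4→v5→Exit: bottleneck 1, flow now 10.
No augmenting path remains; maximum flow = 10.
By max-flow min-cut, the minimum cut capacity equals the max flow.
In the residual graph, reachable from Hall: {Hall, v1, v4}.
Min-cut edges: Hall→v2 (2), Hall→v3 (2), v4→v5 (1), v4→Exit (5); capacity 2 + 2 + 1 + 5 = 10.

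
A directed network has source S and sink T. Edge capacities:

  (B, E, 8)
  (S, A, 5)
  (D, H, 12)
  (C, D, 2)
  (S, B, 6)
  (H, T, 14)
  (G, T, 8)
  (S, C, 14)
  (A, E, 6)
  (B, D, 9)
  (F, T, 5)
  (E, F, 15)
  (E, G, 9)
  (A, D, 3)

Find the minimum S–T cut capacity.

Augment S→A→D→H→T: bottleneck 3, flow now 3.
Augment S→A→E→F→T: bottleneck 2, flow now 5.
Augment S→B→D→H→T: bottleneck 6, flow now 11.
Augment S→C→D→H→T: bottleneck 2, flow now 13.
No augmenting path remains; maximum flow = 13.
By max-flow min-cut, the minimum cut capacity equals the max flow.
In the residual graph, reachable from S: {S, C}.
Min-cut edges: S→A (5), S→B (6), C→D (2); capacity 5 + 6 + 2 = 13.

13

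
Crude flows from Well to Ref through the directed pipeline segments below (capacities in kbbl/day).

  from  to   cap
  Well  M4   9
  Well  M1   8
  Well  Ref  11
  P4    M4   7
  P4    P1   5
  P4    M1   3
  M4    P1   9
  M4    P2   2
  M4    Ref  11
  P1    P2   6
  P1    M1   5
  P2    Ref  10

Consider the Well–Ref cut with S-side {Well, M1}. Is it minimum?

Yes — it is a minimum cut (capacity 20).

Given cut capacity: 9 + 11 = 20.
Augment Well→Ref: bottleneck 11, flow now 11.
Augment Well→M4→Ref: bottleneck 9, flow now 20.
No augmenting path remains; maximum flow = 20.
Cut capacity 20 equals the max flow, so it is a minimum cut.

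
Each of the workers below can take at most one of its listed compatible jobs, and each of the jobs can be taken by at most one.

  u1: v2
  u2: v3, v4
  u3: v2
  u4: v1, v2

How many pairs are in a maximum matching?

Unit-capacity flow: source→left, listed edges, right→sink; max matching = max flow.
Augmenting path u1→v2 (+1); matched 1.
Augmenting path u2→v3 (+1); matched 2.
Augmenting path u4→v1 (+1); matched 3.
No augmenting path remains; maximum matching = 3.
König certificate: {u2, u4, v2} is a vertex cover of size 3 (every listed pair touches it), so no matching can be larger.

3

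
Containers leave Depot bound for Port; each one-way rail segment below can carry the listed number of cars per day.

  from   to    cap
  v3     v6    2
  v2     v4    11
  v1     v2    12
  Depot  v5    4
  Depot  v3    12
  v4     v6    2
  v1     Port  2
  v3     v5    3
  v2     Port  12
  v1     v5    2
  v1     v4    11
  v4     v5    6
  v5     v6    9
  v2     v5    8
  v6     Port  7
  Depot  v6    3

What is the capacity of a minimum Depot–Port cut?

7

Augment Depot→v6→Port: bottleneck 3, flow now 3.
Augment Depot→v3→v6→Port: bottleneck 2, flow now 5.
Augment Depot→v5→v6→Port: bottleneck 2, flow now 7.
No augmenting path remains; maximum flow = 7.
By max-flow min-cut, the minimum cut capacity equals the max flow.
In the residual graph, reachable from Depot: {Depot, v3, v5, v6}.
Min-cut edges: v6→Port (7); capacity 7 = 7.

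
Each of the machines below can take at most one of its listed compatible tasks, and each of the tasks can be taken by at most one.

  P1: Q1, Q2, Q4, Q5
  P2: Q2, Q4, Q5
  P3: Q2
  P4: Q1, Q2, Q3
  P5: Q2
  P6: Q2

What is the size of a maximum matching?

Unit-capacity flow: source→left, listed edges, right→sink; max matching = max flow.
Augmenting path P1→Q1 (+1); matched 1.
Augmenting path P2→Q2 (+1); matched 2.
Augmenting path P4→Q3 (+1); matched 3.
Augmenting path P3→Q2→P2→Q4 (+1); matched 4.
No augmenting path remains; maximum matching = 4.
König certificate: {P1, P2, P4, Q2} is a vertex cover of size 4 (every listed pair touches it), so no matching can be larger.

4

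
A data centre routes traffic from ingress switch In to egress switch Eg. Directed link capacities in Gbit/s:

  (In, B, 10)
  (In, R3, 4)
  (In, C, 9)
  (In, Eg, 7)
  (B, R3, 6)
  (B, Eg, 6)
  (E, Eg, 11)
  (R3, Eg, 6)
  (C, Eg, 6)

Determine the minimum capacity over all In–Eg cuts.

Augment In→Eg: bottleneck 7, flow now 7.
Augment In→B→Eg: bottleneck 6, flow now 13.
Augment In→R3→Eg: bottleneck 4, flow now 17.
Augment In→C→Eg: bottleneck 6, flow now 23.
Augment In→B→R3→Eg: bottleneck 2, flow now 25.
No augmenting path remains; maximum flow = 25.
By max-flow min-cut, the minimum cut capacity equals the max flow.
In the residual graph, reachable from In: {In, B, R3, C}.
Min-cut edges: In→Eg (7), B→Eg (6), R3→Eg (6), C→Eg (6); capacity 7 + 6 + 6 + 6 = 25.

25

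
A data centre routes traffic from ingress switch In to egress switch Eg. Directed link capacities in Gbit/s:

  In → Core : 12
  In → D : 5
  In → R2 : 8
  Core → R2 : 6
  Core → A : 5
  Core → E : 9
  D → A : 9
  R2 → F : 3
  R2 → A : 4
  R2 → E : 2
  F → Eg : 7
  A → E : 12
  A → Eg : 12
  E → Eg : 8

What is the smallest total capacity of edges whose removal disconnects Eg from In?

Augment In→Core→A→Eg: bottleneck 5, flow now 5.
Augment In→Core→E→Eg: bottleneck 7, flow now 12.
Augment In→D→A→Eg: bottleneck 5, flow now 17.
Augment In→R2→F→Eg: bottleneck 3, flow now 20.
Augment In→R2→A→Eg: bottleneck 2, flow now 22.
Augment In→R2→E→Eg: bottleneck 1, flow now 23.
No augmenting path remains; maximum flow = 23.
By max-flow min-cut, the minimum cut capacity equals the max flow.
In the residual graph, reachable from In: {In, Core, D, R2, A, E}.
Min-cut edges: R2→F (3), A→Eg (12), E→Eg (8); capacity 3 + 12 + 8 = 23.

23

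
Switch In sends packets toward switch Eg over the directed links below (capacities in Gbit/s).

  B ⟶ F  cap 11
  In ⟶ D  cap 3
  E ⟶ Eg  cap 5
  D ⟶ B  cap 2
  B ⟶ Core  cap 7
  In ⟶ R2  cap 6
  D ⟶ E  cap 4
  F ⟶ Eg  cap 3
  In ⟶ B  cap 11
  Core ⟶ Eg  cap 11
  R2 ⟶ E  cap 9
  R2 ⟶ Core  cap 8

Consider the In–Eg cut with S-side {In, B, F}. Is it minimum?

Given cut capacity: 6 + 3 + 7 + 3 = 19.
Augment In→R2→Core→Eg: bottleneck 6, flow now 6.
Augment In→D→E→Eg: bottleneck 3, flow now 9.
Augment In→B→F→Eg: bottleneck 3, flow now 12.
Augment In→B→Core→Eg: bottleneck 5, flow now 17.
Augment In→B→Core→R2→E→Eg: bottleneck 2, flow now 19. (uses reverse residual edge)
No augmenting path remains; maximum flow = 19.
Cut capacity 19 equals the max flow, so it is a minimum cut.

Yes — it is a minimum cut (capacity 19).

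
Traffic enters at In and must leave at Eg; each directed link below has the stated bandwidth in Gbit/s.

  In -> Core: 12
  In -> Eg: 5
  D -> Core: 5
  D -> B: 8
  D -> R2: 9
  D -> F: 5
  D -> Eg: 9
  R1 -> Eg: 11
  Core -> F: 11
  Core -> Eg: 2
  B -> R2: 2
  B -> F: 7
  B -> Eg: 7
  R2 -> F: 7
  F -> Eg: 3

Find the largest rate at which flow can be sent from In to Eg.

Augment In→Eg: bottleneck 5, flow now 5.
Augment In→Core→Eg: bottleneck 2, flow now 7.
Augment In→Core→F→Eg: bottleneck 3, flow now 10.
No augmenting path remains; maximum flow = 10.
In the residual graph, reachable from In: {In, Core, F}.
Min-cut edges: In→Eg (5), Core→Eg (2), F→Eg (3); capacity 5 + 2 + 3 = 10.
This cut is saturated, so no flow can exceed 10.

10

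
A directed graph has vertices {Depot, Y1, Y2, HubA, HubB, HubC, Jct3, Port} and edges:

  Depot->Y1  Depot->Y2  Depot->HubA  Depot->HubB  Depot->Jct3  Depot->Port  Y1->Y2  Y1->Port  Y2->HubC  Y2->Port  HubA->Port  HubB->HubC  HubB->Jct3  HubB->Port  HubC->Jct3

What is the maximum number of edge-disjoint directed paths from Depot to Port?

5

Assign every edge capacity 1; by Menger, the answer equals the max flow.
Path Depot→Port (+1); total 1.
Path Depot→Y1→Port (+1); total 2.
Path Depot→Y2→Port (+1); total 3.
Path Depot→HubA→Port (+1); total 4.
Path Depot→HubB→Port (+1); total 5.
No residual Depot→Port path; max flow = 5.
Certifying cut of size 5: {Depot→HubA, Depot→HubB, Depot→Port, Depot→Y1, Depot→Y2}.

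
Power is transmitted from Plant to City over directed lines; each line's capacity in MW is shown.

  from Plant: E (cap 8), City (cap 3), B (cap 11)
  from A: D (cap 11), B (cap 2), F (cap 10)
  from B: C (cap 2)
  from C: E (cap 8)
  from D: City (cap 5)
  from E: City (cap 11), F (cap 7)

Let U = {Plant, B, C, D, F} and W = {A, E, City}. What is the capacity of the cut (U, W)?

24

Edges leaving {Plant, B, C, D, F}: Plant→E (8), Plant→City (3), C→E (8), D→City (5).
Cut capacity = 8 + 3 + 8 + 5 = 24.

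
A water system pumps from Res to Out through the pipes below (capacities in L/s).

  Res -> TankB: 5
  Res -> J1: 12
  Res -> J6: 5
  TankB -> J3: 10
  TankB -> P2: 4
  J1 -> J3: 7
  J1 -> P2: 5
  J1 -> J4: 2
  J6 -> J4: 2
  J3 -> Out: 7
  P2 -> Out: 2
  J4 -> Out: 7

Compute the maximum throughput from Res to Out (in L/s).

13

Augment Res→TankB→J3→Out: bottleneck 5, flow now 5.
Augment Res→J1→J3→Out: bottleneck 2, flow now 7.
Augment Res→J1→P2→Out: bottleneck 2, flow now 9.
Augment Res→J1→J4→Out: bottleneck 2, flow now 11.
Augment Res→J6→J4→Out: bottleneck 2, flow now 13.
No augmenting path remains; maximum flow = 13.
In the residual graph, reachable from Res: {Res, TankB, J1, J6, J3, P2}.
Min-cut edges: J1→J4 (2), J6→J4 (2), J3→Out (7), P2→Out (2); capacity 2 + 2 + 7 + 2 = 13.
This cut is saturated, so no flow can exceed 13.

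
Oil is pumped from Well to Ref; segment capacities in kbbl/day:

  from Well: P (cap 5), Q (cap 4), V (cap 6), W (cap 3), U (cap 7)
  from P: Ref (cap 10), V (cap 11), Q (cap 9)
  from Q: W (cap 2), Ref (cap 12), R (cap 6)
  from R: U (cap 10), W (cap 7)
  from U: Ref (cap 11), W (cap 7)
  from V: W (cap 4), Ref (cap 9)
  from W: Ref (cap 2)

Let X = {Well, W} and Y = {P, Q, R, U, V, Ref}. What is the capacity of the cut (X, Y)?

Edges leaving {Well, W}: Well→P (5), Well→Q (4), Well→U (7), Well→V (6), W→Ref (2).
Cut capacity = 5 + 4 + 7 + 6 + 2 = 24.

24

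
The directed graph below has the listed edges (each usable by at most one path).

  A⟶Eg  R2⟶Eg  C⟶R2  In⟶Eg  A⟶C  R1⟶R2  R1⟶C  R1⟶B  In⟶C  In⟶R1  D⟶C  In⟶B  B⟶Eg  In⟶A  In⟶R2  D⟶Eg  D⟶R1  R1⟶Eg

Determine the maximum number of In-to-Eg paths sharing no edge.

5

Assign every edge capacity 1; by Menger, the answer equals the max flow.
Path In→Eg (+1); total 1.
Path In→A→Eg (+1); total 2.
Path In→R1→Eg (+1); total 3.
Path In→R2→Eg (+1); total 4.
Path In→B→Eg (+1); total 5.
No residual In→Eg path; max flow = 5.
Certifying cut of size 5: {In→A, In→B, In→Eg, In→R1, R2→Eg}.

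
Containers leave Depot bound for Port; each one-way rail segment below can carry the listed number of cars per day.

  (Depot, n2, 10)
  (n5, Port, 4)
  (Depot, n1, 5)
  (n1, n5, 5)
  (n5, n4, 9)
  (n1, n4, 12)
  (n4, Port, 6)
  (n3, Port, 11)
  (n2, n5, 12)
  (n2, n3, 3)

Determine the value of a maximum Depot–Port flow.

13

Augment Depot→n1→n4→Port: bottleneck 5, flow now 5.
Augment Depot→n2→n3→Port: bottleneck 3, flow now 8.
Augment Depot→n2→n5→Port: bottleneck 4, flow now 12.
Augment Depot→n2→n5→n4→Port: bottleneck 1, flow now 13.
No augmenting path remains; maximum flow = 13.
In the residual graph, reachable from Depot: {Depot, n1, n2, n4, n5}.
Min-cut edges: n2→n3 (3), n4→Port (6), n5→Port (4); capacity 3 + 6 + 4 = 13.
This cut is saturated, so no flow can exceed 13.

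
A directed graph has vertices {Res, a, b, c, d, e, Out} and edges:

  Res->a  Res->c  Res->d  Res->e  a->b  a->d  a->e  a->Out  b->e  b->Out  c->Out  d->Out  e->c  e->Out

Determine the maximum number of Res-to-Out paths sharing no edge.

Assign every edge capacity 1; by Menger, the answer equals the max flow.
Path Res→a→Out (+1); total 1.
Path Res→c→Out (+1); total 2.
Path Res→d→Out (+1); total 3.
Path Res→e→Out (+1); total 4.
No residual Res→Out path; max flow = 4.
Certifying cut of size 4: {Res→a, Res→c, Res→d, Res→e}.

4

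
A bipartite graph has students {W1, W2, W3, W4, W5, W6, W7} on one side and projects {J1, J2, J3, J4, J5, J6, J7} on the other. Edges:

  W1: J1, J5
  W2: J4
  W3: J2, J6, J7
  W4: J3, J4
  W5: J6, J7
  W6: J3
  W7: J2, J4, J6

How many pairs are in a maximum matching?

6

Unit-capacity flow: source→left, listed edges, right→sink; max matching = max flow.
Augmenting path W1→J1 (+1); matched 1.
Augmenting path W2→J4 (+1); matched 2.
Augmenting path W3→J2 (+1); matched 3.
Augmenting path W4→J3 (+1); matched 4.
Augmenting path W5→J6 (+1); matched 5.
Augmenting path W7→J2→W3→J7 (+1); matched 6.
No augmenting path remains; maximum matching = 6.
König certificate: {W1, W3, W5, W7, J3, J4} is a vertex cover of size 6 (every listed pair touches it), so no matching can be larger.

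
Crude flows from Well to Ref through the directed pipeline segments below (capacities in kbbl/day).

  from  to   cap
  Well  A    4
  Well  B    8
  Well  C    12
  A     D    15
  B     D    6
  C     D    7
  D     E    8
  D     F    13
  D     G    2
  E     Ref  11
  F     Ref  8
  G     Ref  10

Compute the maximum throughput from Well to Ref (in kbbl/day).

Augment Well→A→D→E→Ref: bottleneck 4, flow now 4.
Augment Well→B→D→E→Ref: bottleneck 4, flow now 8.
Augment Well→B→D→F→Ref: bottleneck 2, flow now 10.
Augment Well→C→D→F→Ref: bottleneck 6, flow now 16.
Augment Well→C→D→G→Ref: bottleneck 1, flow now 17.
No augmenting path remains; maximum flow = 17.
In the residual graph, reachable from Well: {Well, B, C}.
Min-cut edges: Well→A (4), B→D (6), C→D (7); capacity 4 + 6 + 7 = 17.
This cut is saturated, so no flow can exceed 17.

17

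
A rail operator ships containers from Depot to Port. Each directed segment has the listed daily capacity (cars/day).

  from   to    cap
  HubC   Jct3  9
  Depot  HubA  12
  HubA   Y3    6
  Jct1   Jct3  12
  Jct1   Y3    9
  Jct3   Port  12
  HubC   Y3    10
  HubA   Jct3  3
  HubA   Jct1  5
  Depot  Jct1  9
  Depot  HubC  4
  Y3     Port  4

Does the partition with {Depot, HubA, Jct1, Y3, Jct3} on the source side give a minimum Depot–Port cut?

Given cut capacity: 4 + 4 + 12 = 20.
Augment Depot→HubA→Y3→Port: bottleneck 4, flow now 4.
Augment Depot→HubA→Jct3→Port: bottleneck 3, flow now 7.
Augment Depot→Jct1→Jct3→Port: bottleneck 9, flow now 16.
No augmenting path remains; maximum flow = 16.
In the residual graph, reachable from Depot: {Depot, HubA, Jct1, HubC, Y3, Jct3}.
Min-cut edges: Y3→Port (4), Jct3→Port (12); capacity 4 + 12 = 16.
Cut capacity 20 exceeds the max flow 16, so it is not minimum.

No — its capacity is 20, but the minimum cut has capacity 16.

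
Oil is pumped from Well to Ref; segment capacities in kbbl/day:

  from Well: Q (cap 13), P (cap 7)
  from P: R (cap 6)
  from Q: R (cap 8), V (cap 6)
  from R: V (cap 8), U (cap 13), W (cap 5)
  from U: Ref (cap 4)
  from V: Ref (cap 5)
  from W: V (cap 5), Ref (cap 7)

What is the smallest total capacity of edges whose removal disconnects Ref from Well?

14

Augment Well→Q→V→Ref: bottleneck 5, flow now 5.
Augment Well→P→R→U→Ref: bottleneck 4, flow now 9.
Augment Well→P→R→W→Ref: bottleneck 2, flow now 11.
Augment Well→Q→R→W→Ref: bottleneck 3, flow now 14.
No augmenting path remains; maximum flow = 14.
By max-flow min-cut, the minimum cut capacity equals the max flow.
In the residual graph, reachable from Well: {Well, P, Q, R, U, V}.
Min-cut edges: R→W (5), U→Ref (4), V→Ref (5); capacity 5 + 4 + 5 = 14.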